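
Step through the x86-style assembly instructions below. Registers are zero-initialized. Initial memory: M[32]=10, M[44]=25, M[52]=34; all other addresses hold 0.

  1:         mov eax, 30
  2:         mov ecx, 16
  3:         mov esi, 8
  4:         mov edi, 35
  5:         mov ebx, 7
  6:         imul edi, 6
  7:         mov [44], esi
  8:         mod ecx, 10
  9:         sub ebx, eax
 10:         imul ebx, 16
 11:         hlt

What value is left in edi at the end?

210

after mov eax, 30: eax=30
after mov ecx, 16: ecx=16
after mov esi, 8: esi=8
after mov edi, 35: edi=35
after mov ebx, 7: ebx=7
after imul edi, 6: edi=35*6=210
mov [44], esi → M[44]=8
after mod ecx, 10: ecx=16%10=6
after sub ebx, eax: ebx=7-30=-23
after imul ebx, 16: ebx=(-23)*16=-368
halt.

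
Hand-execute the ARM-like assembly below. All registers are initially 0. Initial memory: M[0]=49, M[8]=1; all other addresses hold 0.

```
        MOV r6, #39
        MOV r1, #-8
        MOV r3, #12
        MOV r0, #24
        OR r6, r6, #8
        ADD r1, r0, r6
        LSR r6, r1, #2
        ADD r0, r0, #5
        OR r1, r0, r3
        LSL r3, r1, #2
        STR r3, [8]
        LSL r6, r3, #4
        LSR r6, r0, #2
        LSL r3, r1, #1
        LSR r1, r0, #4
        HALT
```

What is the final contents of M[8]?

116

after MOV r6, #39: r6=39
after MOV r1, #-8: r1=-8
after MOV r3, #12: r3=12
after MOV r0, #24: r0=24
after OR r6, r6, #8: r6=39|8=47
after ADD r1, r0, r6: r1=24+47=71
after LSR r6, r1, #2: r6=71>>2=17
after ADD r0, r0, #5: r0=24+5=29
after OR r1, r0, r3: r1=29|12=29
after LSL r3, r1, #2: r3=29<<2=116
STR r3, [8] → M[8]=116
after LSL r6, r3, #4: r6=116<<4=1856
after LSR r6, r0, #2: r6=29>>2=7
after LSL r3, r1, #1: r3=29<<1=58
after LSR r1, r0, #4: r1=29>>4=1
halt.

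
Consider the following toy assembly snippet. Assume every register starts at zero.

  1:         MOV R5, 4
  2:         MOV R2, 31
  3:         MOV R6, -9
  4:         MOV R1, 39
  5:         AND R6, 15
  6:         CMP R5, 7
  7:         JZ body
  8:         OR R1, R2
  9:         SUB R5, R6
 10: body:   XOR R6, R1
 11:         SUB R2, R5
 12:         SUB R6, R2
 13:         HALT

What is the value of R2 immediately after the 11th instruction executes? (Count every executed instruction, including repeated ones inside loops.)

after MOV R5, 4: R5=4
after MOV R2, 31: R2=31
after MOV R6, -9: R6=-9
after MOV R1, 39: R1=39
after AND R6, 15: R6=(-9)&15=7
CMP R5, 7  (cmp 4,7)
JZ body: not taken
after OR R1, R2: R1=39|31=63
after SUB R5, R6: R5=4-7=-3
after XOR R6, R1: R6=7^63=56
after SUB R2, R5: R2=31-(-3)=34
After step 11: R2 = 34.

34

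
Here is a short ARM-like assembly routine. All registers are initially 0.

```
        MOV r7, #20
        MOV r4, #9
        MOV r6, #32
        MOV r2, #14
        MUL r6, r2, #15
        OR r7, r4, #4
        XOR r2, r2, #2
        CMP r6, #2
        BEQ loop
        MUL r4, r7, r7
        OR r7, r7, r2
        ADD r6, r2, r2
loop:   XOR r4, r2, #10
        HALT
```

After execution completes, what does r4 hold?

MOV r7, #20 → r7=20
MOV r4, #9 → r4=9
MOV r6, #32 → r6=32
MOV r2, #14 → r2=14
MUL r6, r2, #15 → r6=14*15=210
OR r7, r4, #4 → r7=9|4=13
XOR r2, r2, #2 → r2=14^2=12
CMP r6, #2  (cmp 210,2)
BEQ loop: not taken
MUL r4, r7, r7 → r4=13*13=169
OR r7, r7, r2 → r7=13|12=13
ADD r6, r2, r2 → r6=12+12=24
XOR r4, r2, #10 → r4=12^10=6
halt.

6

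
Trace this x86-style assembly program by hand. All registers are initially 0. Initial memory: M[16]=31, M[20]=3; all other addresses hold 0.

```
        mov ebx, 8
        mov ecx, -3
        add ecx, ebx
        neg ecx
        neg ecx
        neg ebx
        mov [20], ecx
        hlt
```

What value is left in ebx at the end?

-8

ebx=8
ecx=-3
ecx=(-3)+8=5
ecx=-(5)=-5
ecx=-(-5)=5
ebx=-(8)=-8
mov [20], ecx → M[20]=5
halt.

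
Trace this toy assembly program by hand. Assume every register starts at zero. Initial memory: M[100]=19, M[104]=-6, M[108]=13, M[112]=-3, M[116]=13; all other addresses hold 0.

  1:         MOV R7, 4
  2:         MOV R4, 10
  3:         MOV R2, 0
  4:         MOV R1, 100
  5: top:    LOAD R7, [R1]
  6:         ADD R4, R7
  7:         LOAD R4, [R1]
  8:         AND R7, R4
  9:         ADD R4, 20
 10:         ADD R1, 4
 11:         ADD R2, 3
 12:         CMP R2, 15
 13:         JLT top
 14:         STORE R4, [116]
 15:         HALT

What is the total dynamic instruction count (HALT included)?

51

R7=4
R4=10
R2=0
R1=100
R7=M[100]=19
R4=10+19=29
R4=M[100]=19
R7=19&19=19
R4=19+20=39
R1=100+4=104
R2=0+3=3
CMP R2, 15  (cmp 3,15)
JLT top: taken
R7=M[104]=-6
R4=39+(-6)=33
R4=M[104]=-6
R7=(-6)&(-6)=-6
R4=(-6)+20=14
R1=104+4=108
R2=3+3=6
CMP R2, 15  (cmp 6,15)
JLT top: taken
R7=M[108]=13
R4=14+13=27
R4=M[108]=13
R7=13&13=13
R4=13+20=33
R1=108+4=112
R2=6+3=9
CMP R2, 15  (cmp 9,15)
JLT top: taken
R7=M[112]=-3
R4=33+(-3)=30
R4=M[112]=-3
R7=(-3)&(-3)=-3
R4=(-3)+20=17
R1=112+4=116
R2=9+3=12
CMP R2, 15  (cmp 12,15)
JLT top: taken
R7=M[116]=13
R4=17+13=30
R4=M[116]=13
R7=13&13=13
R4=13+20=33
R1=116+4=120
R2=12+3=15
CMP R2, 15  (cmp 15,15)
JLT top: not taken
STORE R4, [116] → M[116]=33
halt.
Total executed instructions: 51.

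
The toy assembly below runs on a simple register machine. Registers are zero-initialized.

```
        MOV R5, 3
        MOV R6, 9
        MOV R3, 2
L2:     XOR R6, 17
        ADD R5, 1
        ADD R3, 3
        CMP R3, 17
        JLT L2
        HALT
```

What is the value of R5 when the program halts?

8

after MOV R5, 3: R5=3
after MOV R6, 9: R6=9
after MOV R3, 2: R3=2
after XOR R6, 17: R6=9^17=24
after ADD R5, 1: R5=3+1=4
after ADD R3, 3: R3=2+3=5
CMP R3, 17  (cmp 5,17)
JLT L2: taken
after XOR R6, 17: R6=24^17=9
after ADD R5, 1: R5=4+1=5
after ADD R3, 3: R3=5+3=8
CMP R3, 17  (cmp 8,17)
JLT L2: taken
after XOR R6, 17: R6=9^17=24
after ADD R5, 1: R5=5+1=6
after ADD R3, 3: R3=8+3=11
CMP R3, 17  (cmp 11,17)
JLT L2: taken
after XOR R6, 17: R6=24^17=9
after ADD R5, 1: R5=6+1=7
after ADD R3, 3: R3=11+3=14
CMP R3, 17  (cmp 14,17)
JLT L2: taken
after XOR R6, 17: R6=9^17=24
after ADD R5, 1: R5=7+1=8
after ADD R3, 3: R3=14+3=17
CMP R3, 17  (cmp 17,17)
JLT L2: not taken
halt.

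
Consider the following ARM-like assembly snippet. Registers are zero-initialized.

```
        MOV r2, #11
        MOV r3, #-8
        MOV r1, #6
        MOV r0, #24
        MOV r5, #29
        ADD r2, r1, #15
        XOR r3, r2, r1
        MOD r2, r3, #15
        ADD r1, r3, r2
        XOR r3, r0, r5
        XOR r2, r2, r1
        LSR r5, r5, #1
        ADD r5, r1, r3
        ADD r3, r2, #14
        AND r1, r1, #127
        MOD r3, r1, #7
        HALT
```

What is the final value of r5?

r2=11
r3=-8
r1=6
r0=24
r5=29
r2=6+15=21
r3=21^6=19
r2=19%15=4
r1=19+4=23
r3=24^29=5
r2=4^23=19
r5=29>>1=14
r5=23+5=28
r3=19+14=33
r1=23&127=23
r3=23%7=2
halt.

28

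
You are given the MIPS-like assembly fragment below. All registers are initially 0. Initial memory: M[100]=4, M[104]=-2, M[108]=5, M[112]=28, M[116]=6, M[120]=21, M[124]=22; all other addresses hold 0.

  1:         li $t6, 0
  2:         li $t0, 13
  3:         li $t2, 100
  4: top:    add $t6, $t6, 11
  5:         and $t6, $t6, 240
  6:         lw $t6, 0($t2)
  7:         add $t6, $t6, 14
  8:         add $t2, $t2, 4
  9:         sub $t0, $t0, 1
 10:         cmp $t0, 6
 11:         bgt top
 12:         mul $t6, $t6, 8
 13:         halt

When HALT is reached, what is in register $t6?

after li $t6, 0: $t6=0
after li $t0, 13: $t0=13
after li $t2, 100: $t2=100
after add $t6, $t6, 11: $t6=0+11=11
after and $t6, $t6, 240: $t6=11&240=0
after lw $t6, 0($t2): $t6=M[100]=4
after add $t6, $t6, 14: $t6=4+14=18
after add $t2, $t2, 4: $t2=100+4=104
after sub $t0, $t0, 1: $t0=13-1=12
cmp $t0, 6  (cmp 12,6)
bgt top: taken
after add $t6, $t6, 11: $t6=18+11=29
after and $t6, $t6, 240: $t6=29&240=16
after lw $t6, 0($t2): $t6=M[104]=-2
after add $t6, $t6, 14: $t6=(-2)+14=12
after add $t2, $t2, 4: $t2=104+4=108
after sub $t0, $t0, 1: $t0=12-1=11
cmp $t0, 6  (cmp 11,6)
bgt top: taken
after add $t6, $t6, 11: $t6=12+11=23
after and $t6, $t6, 240: $t6=23&240=16
after lw $t6, 0($t2): $t6=M[108]=5
after add $t6, $t6, 14: $t6=5+14=19
after add $t2, $t2, 4: $t2=108+4=112
after sub $t0, $t0, 1: $t0=11-1=10
cmp $t0, 6  (cmp 10,6)
bgt top: taken
after add $t6, $t6, 11: $t6=19+11=30
after and $t6, $t6, 240: $t6=30&240=16
after lw $t6, 0($t2): $t6=M[112]=28
after add $t6, $t6, 14: $t6=28+14=42
after add $t2, $t2, 4: $t2=112+4=116
after sub $t0, $t0, 1: $t0=10-1=9
cmp $t0, 6  (cmp 9,6)
bgt top: taken
after add $t6, $t6, 11: $t6=42+11=53
after and $t6, $t6, 240: $t6=53&240=48
after lw $t6, 0($t2): $t6=M[116]=6
after add $t6, $t6, 14: $t6=6+14=20
after add $t2, $t2, 4: $t2=116+4=120
after sub $t0, $t0, 1: $t0=9-1=8
cmp $t0, 6  (cmp 8,6)
bgt top: taken
after add $t6, $t6, 11: $t6=20+11=31
after and $t6, $t6, 240: $t6=31&240=16
after lw $t6, 0($t2): $t6=M[120]=21
after add $t6, $t6, 14: $t6=21+14=35
after add $t2, $t2, 4: $t2=120+4=124
after sub $t0, $t0, 1: $t0=8-1=7
cmp $t0, 6  (cmp 7,6)
bgt top: taken
after add $t6, $t6, 11: $t6=35+11=46
after and $t6, $t6, 240: $t6=46&240=32
after lw $t6, 0($t2): $t6=M[124]=22
after add $t6, $t6, 14: $t6=22+14=36
after add $t2, $t2, 4: $t2=124+4=128
after sub $t0, $t0, 1: $t0=7-1=6
cmp $t0, 6  (cmp 6,6)
bgt top: not taken
after mul $t6, $t6, 8: $t6=36*8=288
halt.

288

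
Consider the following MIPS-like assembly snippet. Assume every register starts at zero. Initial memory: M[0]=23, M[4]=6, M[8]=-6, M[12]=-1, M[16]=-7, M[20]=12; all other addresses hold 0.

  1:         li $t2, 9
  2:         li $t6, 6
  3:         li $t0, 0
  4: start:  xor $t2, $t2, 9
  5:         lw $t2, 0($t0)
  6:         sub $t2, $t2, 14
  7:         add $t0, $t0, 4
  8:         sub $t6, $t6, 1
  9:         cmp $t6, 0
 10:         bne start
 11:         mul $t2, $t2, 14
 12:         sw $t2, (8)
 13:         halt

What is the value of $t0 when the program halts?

$t2=9
$t6=6
$t0=0
$t2=9^9=0
$t2=M[0]=23
$t2=23-14=9
$t0=0+4=4
$t6=6-1=5
cmp $t6, 0  (cmp 5,0)
bne start: taken
$t2=9^9=0
$t2=M[4]=6
$t2=6-14=-8
$t0=4+4=8
$t6=5-1=4
cmp $t6, 0  (cmp 4,0)
bne start: taken
$t2=(-8)^9=-15
$t2=M[8]=-6
$t2=(-6)-14=-20
$t0=8+4=12
$t6=4-1=3
cmp $t6, 0  (cmp 3,0)
bne start: taken
$t2=(-20)^9=-27
$t2=M[12]=-1
$t2=(-1)-14=-15
$t0=12+4=16
$t6=3-1=2
cmp $t6, 0  (cmp 2,0)
bne start: taken
$t2=(-15)^9=-8
$t2=M[16]=-7
$t2=(-7)-14=-21
$t0=16+4=20
$t6=2-1=1
cmp $t6, 0  (cmp 1,0)
bne start: taken
$t2=(-21)^9=-30
$t2=M[20]=12
$t2=12-14=-2
$t0=20+4=24
$t6=1-1=0
cmp $t6, 0  (cmp 0,0)
bne start: not taken
$t2=(-2)*14=-28
sw $t2, (8) → M[8]=-28
halt.

24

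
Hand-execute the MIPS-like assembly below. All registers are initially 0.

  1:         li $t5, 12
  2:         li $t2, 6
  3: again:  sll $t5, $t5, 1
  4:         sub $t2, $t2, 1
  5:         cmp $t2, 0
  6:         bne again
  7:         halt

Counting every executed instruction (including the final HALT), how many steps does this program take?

27

li $t5, 12 → $t5=12
li $t2, 6 → $t2=6
sll $t5, $t5, 1 → $t5=12<<1=24
sub $t2, $t2, 1 → $t2=6-1=5
cmp $t2, 0  (cmp 5,0)
bne again: taken
sll $t5, $t5, 1 → $t5=24<<1=48
sub $t2, $t2, 1 → $t2=5-1=4
cmp $t2, 0  (cmp 4,0)
bne again: taken
sll $t5, $t5, 1 → $t5=48<<1=96
sub $t2, $t2, 1 → $t2=4-1=3
cmp $t2, 0  (cmp 3,0)
bne again: taken
sll $t5, $t5, 1 → $t5=96<<1=192
sub $t2, $t2, 1 → $t2=3-1=2
cmp $t2, 0  (cmp 2,0)
bne again: taken
sll $t5, $t5, 1 → $t5=192<<1=384
sub $t2, $t2, 1 → $t2=2-1=1
cmp $t2, 0  (cmp 1,0)
bne again: taken
sll $t5, $t5, 1 → $t5=384<<1=768
sub $t2, $t2, 1 → $t2=1-1=0
cmp $t2, 0  (cmp 0,0)
bne again: not taken
halt.
Total executed instructions: 27.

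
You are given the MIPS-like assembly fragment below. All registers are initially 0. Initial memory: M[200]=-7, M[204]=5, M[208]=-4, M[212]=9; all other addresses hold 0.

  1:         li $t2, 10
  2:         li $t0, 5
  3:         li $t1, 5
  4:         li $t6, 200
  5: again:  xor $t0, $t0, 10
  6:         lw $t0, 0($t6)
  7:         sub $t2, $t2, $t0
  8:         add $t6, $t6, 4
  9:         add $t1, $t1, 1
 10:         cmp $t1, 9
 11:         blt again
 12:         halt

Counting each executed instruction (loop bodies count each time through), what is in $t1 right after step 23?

8

after li $t2, 10: $t2=10
after li $t0, 5: $t0=5
after li $t1, 5: $t1=5
after li $t6, 200: $t6=200
after xor $t0, $t0, 10: $t0=5^10=15
after lw $t0, 0($t6): $t0=M[200]=-7
after sub $t2, $t2, $t0: $t2=10-(-7)=17
after add $t6, $t6, 4: $t6=200+4=204
after add $t1, $t1, 1: $t1=5+1=6
cmp $t1, 9  (cmp 6,9)
blt again: taken
after xor $t0, $t0, 10: $t0=(-7)^10=-13
after lw $t0, 0($t6): $t0=M[204]=5
after sub $t2, $t2, $t0: $t2=17-5=12
after add $t6, $t6, 4: $t6=204+4=208
after add $t1, $t1, 1: $t1=6+1=7
cmp $t1, 9  (cmp 7,9)
blt again: taken
after xor $t0, $t0, 10: $t0=5^10=15
after lw $t0, 0($t6): $t0=M[208]=-4
after sub $t2, $t2, $t0: $t2=12-(-4)=16
after add $t6, $t6, 4: $t6=208+4=212
after add $t1, $t1, 1: $t1=7+1=8
After step 23: $t1 = 8.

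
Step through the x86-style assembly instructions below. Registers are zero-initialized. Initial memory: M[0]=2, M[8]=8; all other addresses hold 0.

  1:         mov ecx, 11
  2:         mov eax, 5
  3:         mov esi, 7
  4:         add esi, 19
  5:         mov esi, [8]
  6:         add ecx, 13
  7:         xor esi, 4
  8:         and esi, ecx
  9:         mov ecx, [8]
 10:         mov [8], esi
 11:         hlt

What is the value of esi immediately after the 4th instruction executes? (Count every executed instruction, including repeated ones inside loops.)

26

ecx=11
eax=5
esi=7
esi=7+19=26
After step 4: esi = 26.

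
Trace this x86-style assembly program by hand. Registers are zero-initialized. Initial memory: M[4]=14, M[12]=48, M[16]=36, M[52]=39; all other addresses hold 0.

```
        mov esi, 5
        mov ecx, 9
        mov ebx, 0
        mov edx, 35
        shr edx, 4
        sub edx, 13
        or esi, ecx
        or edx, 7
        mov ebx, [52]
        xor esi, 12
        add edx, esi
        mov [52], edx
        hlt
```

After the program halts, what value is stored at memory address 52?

-8

after mov esi, 5: esi=5
after mov ecx, 9: ecx=9
after mov ebx, 0: ebx=0
after mov edx, 35: edx=35
after shr edx, 4: edx=35>>4=2
after sub edx, 13: edx=2-13=-11
after or esi, ecx: esi=5|9=13
after or edx, 7: edx=(-11)|7=-9
after mov ebx, [52]: ebx=M[52]=39
after xor esi, 12: esi=13^12=1
after add edx, esi: edx=(-9)+1=-8
mov [52], edx → M[52]=-8
halt.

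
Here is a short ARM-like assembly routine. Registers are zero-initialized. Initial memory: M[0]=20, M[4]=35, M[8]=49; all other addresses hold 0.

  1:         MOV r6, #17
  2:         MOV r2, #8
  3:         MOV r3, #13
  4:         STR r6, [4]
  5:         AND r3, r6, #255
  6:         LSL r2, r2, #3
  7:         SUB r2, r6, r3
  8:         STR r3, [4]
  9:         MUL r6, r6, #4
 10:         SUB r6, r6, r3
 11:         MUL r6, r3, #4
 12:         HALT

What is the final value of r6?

68

MOV r6, #17 → r6=17
MOV r2, #8 → r2=8
MOV r3, #13 → r3=13
STR r6, [4] → M[4]=17
AND r3, r6, #255 → r3=17&255=17
LSL r2, r2, #3 → r2=8<<3=64
SUB r2, r6, r3 → r2=17-17=0
STR r3, [4] → M[4]=17
MUL r6, r6, #4 → r6=17*4=68
SUB r6, r6, r3 → r6=68-17=51
MUL r6, r3, #4 → r6=17*4=68
halt.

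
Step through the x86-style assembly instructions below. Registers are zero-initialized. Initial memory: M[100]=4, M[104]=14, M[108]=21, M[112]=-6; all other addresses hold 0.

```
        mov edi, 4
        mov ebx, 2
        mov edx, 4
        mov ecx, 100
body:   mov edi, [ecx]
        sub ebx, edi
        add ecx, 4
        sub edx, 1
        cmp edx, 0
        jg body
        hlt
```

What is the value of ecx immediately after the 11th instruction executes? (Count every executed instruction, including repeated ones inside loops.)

104

mov edi, 4 → edi=4
mov ebx, 2 → ebx=2
mov edx, 4 → edx=4
mov ecx, 100 → ecx=100
mov edi, [ecx] → edi=M[100]=4
sub ebx, edi → ebx=2-4=-2
add ecx, 4 → ecx=100+4=104
sub edx, 1 → edx=4-1=3
cmp edx, 0  (cmp 3,0)
jg body: taken
mov edi, [ecx] → edi=M[104]=14
After step 11: ecx = 104.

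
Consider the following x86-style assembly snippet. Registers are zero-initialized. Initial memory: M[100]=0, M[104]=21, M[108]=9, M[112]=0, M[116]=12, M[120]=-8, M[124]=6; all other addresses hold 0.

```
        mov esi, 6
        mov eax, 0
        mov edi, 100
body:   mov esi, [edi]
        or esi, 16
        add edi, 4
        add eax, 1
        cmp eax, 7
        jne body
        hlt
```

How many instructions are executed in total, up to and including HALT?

after mov esi, 6: esi=6
after mov eax, 0: eax=0
after mov edi, 100: edi=100
after mov esi, [edi]: esi=M[100]=0
after or esi, 16: esi=0|16=16
after add edi, 4: edi=100+4=104
after add eax, 1: eax=0+1=1
cmp eax, 7  (cmp 1,7)
jne body: taken
after mov esi, [edi]: esi=M[104]=21
after or esi, 16: esi=21|16=21
after add edi, 4: edi=104+4=108
after add eax, 1: eax=1+1=2
cmp eax, 7  (cmp 2,7)
jne body: taken
after mov esi, [edi]: esi=M[108]=9
after or esi, 16: esi=9|16=25
after add edi, 4: edi=108+4=112
after add eax, 1: eax=2+1=3
cmp eax, 7  (cmp 3,7)
jne body: taken
after mov esi, [edi]: esi=M[112]=0
after or esi, 16: esi=0|16=16
after add edi, 4: edi=112+4=116
after add eax, 1: eax=3+1=4
cmp eax, 7  (cmp 4,7)
jne body: taken
after mov esi, [edi]: esi=M[116]=12
after or esi, 16: esi=12|16=28
after add edi, 4: edi=116+4=120
after add eax, 1: eax=4+1=5
cmp eax, 7  (cmp 5,7)
jne body: taken
after mov esi, [edi]: esi=M[120]=-8
after or esi, 16: esi=(-8)|16=-8
after add edi, 4: edi=120+4=124
after add eax, 1: eax=5+1=6
cmp eax, 7  (cmp 6,7)
jne body: taken
after mov esi, [edi]: esi=M[124]=6
after or esi, 16: esi=6|16=22
after add edi, 4: edi=124+4=128
after add eax, 1: eax=6+1=7
cmp eax, 7  (cmp 7,7)
jne body: not taken
halt.
Total executed instructions: 46.

46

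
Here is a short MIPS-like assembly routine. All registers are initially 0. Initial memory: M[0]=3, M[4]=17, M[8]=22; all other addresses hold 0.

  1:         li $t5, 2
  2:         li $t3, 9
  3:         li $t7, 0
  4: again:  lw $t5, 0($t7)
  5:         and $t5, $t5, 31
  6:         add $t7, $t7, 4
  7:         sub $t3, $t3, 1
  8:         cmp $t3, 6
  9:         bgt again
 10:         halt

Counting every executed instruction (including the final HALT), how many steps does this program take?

22

$t5=2
$t3=9
$t7=0
$t5=M[0]=3
$t5=3&31=3
$t7=0+4=4
$t3=9-1=8
cmp $t3, 6  (cmp 8,6)
bgt again: taken
$t5=M[4]=17
$t5=17&31=17
$t7=4+4=8
$t3=8-1=7
cmp $t3, 6  (cmp 7,6)
bgt again: taken
$t5=M[8]=22
$t5=22&31=22
$t7=8+4=12
$t3=7-1=6
cmp $t3, 6  (cmp 6,6)
bgt again: not taken
halt.
Total executed instructions: 22.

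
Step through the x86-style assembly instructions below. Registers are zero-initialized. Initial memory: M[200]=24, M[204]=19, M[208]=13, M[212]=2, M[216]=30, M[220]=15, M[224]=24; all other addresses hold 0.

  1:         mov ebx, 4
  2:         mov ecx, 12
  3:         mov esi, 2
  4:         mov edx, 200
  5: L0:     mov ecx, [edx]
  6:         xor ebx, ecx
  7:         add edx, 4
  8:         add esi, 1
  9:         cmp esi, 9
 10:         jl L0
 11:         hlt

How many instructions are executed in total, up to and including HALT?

47

after mov ebx, 4: ebx=4
after mov ecx, 12: ecx=12
after mov esi, 2: esi=2
after mov edx, 200: edx=200
after mov ecx, [edx]: ecx=M[200]=24
after xor ebx, ecx: ebx=4^24=28
after add edx, 4: edx=200+4=204
after add esi, 1: esi=2+1=3
cmp esi, 9  (cmp 3,9)
jl L0: taken
after mov ecx, [edx]: ecx=M[204]=19
after xor ebx, ecx: ebx=28^19=15
after add edx, 4: edx=204+4=208
after add esi, 1: esi=3+1=4
cmp esi, 9  (cmp 4,9)
jl L0: taken
after mov ecx, [edx]: ecx=M[208]=13
after xor ebx, ecx: ebx=15^13=2
after add edx, 4: edx=208+4=212
after add esi, 1: esi=4+1=5
cmp esi, 9  (cmp 5,9)
jl L0: taken
after mov ecx, [edx]: ecx=M[212]=2
after xor ebx, ecx: ebx=2^2=0
after add edx, 4: edx=212+4=216
after add esi, 1: esi=5+1=6
cmp esi, 9  (cmp 6,9)
jl L0: taken
after mov ecx, [edx]: ecx=M[216]=30
after xor ebx, ecx: ebx=0^30=30
after add edx, 4: edx=216+4=220
after add esi, 1: esi=6+1=7
cmp esi, 9  (cmp 7,9)
jl L0: taken
after mov ecx, [edx]: ecx=M[220]=15
after xor ebx, ecx: ebx=30^15=17
after add edx, 4: edx=220+4=224
after add esi, 1: esi=7+1=8
cmp esi, 9  (cmp 8,9)
jl L0: taken
after mov ecx, [edx]: ecx=M[224]=24
after xor ebx, ecx: ebx=17^24=9
after add edx, 4: edx=224+4=228
after add esi, 1: esi=8+1=9
cmp esi, 9  (cmp 9,9)
jl L0: not taken
halt.
Total executed instructions: 47.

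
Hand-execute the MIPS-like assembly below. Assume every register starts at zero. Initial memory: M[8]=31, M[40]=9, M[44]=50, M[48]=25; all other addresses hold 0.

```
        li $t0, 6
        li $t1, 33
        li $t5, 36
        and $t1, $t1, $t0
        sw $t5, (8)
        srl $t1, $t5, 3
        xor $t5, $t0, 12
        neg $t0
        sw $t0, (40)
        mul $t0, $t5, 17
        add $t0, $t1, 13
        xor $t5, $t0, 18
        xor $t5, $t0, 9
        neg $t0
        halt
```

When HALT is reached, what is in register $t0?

-17

$t0=6
$t1=33
$t5=36
$t1=33&6=0
sw $t5, (8) → M[8]=36
$t1=36>>3=4
$t5=6^12=10
$t0=-(6)=-6
sw $t0, (40) → M[40]=-6
$t0=10*17=170
$t0=4+13=17
$t5=17^18=3
$t5=17^9=24
$t0=-(17)=-17
halt.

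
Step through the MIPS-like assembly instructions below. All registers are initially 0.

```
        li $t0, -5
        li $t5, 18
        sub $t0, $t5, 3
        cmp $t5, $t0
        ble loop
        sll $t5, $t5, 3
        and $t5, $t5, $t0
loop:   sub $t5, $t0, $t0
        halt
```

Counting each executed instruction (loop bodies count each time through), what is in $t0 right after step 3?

after li $t0, -5: $t0=-5
after li $t5, 18: $t5=18
after sub $t0, $t5, 3: $t0=18-3=15
After step 3: $t0 = 15.

15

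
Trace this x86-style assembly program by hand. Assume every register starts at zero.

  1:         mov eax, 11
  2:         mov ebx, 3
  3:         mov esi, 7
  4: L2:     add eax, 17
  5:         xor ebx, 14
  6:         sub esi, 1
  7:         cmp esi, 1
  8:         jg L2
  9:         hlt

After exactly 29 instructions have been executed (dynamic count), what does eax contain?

113

mov eax, 11 → eax=11
mov ebx, 3 → ebx=3
mov esi, 7 → esi=7
add eax, 17 → eax=11+17=28
xor ebx, 14 → ebx=3^14=13
sub esi, 1 → esi=7-1=6
cmp esi, 1  (cmp 6,1)
jg L2: taken
add eax, 17 → eax=28+17=45
xor ebx, 14 → ebx=13^14=3
sub esi, 1 → esi=6-1=5
cmp esi, 1  (cmp 5,1)
jg L2: taken
add eax, 17 → eax=45+17=62
xor ebx, 14 → ebx=3^14=13
sub esi, 1 → esi=5-1=4
cmp esi, 1  (cmp 4,1)
jg L2: taken
add eax, 17 → eax=62+17=79
xor ebx, 14 → ebx=13^14=3
sub esi, 1 → esi=4-1=3
cmp esi, 1  (cmp 3,1)
jg L2: taken
add eax, 17 → eax=79+17=96
xor ebx, 14 → ebx=3^14=13
sub esi, 1 → esi=3-1=2
cmp esi, 1  (cmp 2,1)
jg L2: taken
add eax, 17 → eax=96+17=113
After step 29: eax = 113.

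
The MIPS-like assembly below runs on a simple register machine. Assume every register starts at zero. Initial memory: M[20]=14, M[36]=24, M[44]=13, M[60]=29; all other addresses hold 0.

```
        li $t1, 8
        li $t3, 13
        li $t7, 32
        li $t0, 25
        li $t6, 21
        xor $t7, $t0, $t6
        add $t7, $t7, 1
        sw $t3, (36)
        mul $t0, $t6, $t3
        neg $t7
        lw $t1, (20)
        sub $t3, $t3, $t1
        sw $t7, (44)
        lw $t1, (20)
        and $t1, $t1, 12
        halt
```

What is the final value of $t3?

$t1=8
$t3=13
$t7=32
$t0=25
$t6=21
$t7=25^21=12
$t7=12+1=13
sw $t3, (36) → M[36]=13
$t0=21*13=273
$t7=-(13)=-13
$t1=M[20]=14
$t3=13-14=-1
sw $t7, (44) → M[44]=-13
$t1=M[20]=14
$t1=14&12=12
halt.

-1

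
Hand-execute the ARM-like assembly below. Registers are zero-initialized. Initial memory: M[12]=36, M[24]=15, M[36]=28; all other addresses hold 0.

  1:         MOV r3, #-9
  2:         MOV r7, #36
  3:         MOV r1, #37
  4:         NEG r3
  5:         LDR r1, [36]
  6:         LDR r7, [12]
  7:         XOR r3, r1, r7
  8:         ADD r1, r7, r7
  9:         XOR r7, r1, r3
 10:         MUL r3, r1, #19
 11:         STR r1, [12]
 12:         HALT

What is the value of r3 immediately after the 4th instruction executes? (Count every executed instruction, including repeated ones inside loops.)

9

r3=-9
r7=36
r1=37
r3=-(-9)=9
After step 4: r3 = 9.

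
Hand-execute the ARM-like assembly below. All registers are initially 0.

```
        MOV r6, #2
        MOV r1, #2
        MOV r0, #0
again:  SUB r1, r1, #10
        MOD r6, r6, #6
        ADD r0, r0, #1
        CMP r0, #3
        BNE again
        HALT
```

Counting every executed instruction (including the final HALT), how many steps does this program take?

19

r6=2
r1=2
r0=0
r1=2-10=-8
r6=2%6=2
r0=0+1=1
CMP r0, #3  (cmp 1,3)
BNE again: taken
r1=(-8)-10=-18
r6=2%6=2
r0=1+1=2
CMP r0, #3  (cmp 2,3)
BNE again: taken
r1=(-18)-10=-28
r6=2%6=2
r0=2+1=3
CMP r0, #3  (cmp 3,3)
BNE again: not taken
halt.
Total executed instructions: 19.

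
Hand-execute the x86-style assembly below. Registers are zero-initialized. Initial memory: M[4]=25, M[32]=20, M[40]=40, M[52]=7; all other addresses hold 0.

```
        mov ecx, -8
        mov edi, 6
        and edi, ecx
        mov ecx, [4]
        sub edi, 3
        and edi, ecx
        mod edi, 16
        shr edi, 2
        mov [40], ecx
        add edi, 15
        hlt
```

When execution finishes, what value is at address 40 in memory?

ecx=-8
edi=6
edi=6&(-8)=0
ecx=M[4]=25
edi=0-3=-3
edi=(-3)&25=25
edi=25%16=9
edi=9>>2=2
mov [40], ecx → M[40]=25
edi=2+15=17
halt.

25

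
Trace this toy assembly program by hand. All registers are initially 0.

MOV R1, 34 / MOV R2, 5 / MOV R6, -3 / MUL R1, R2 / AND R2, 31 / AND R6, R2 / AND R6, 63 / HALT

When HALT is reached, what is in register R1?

170

MOV R1, 34 → R1=34
MOV R2, 5 → R2=5
MOV R6, -3 → R6=-3
MUL R1, R2 → R1=34*5=170
AND R2, 31 → R2=5&31=5
AND R6, R2 → R6=(-3)&5=5
AND R6, 63 → R6=5&63=5
halt.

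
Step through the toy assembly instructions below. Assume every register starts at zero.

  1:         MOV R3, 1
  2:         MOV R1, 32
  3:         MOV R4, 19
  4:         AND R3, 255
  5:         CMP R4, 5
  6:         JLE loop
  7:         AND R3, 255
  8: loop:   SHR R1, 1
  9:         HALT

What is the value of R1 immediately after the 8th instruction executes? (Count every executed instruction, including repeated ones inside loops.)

16

MOV R3, 1 → R3=1
MOV R1, 32 → R1=32
MOV R4, 19 → R4=19
AND R3, 255 → R3=1&255=1
CMP R4, 5  (cmp 19,5)
JLE loop: not taken
AND R3, 255 → R3=1&255=1
SHR R1, 1 → R1=32>>1=16
After step 8: R1 = 16.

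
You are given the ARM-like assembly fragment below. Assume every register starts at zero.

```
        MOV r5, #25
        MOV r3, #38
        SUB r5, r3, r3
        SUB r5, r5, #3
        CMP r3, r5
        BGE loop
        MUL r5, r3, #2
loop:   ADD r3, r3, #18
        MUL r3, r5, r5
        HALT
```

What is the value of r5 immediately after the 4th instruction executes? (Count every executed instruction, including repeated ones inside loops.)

r5=25
r3=38
r5=38-38=0
r5=0-3=-3
After step 4: r5 = -3.

-3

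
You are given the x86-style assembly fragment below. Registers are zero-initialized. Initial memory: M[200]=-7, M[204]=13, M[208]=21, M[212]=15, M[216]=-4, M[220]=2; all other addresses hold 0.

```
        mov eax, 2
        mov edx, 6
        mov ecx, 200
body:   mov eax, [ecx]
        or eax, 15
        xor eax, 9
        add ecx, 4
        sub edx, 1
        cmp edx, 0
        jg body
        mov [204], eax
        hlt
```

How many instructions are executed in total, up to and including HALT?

after mov eax, 2: eax=2
after mov edx, 6: edx=6
after mov ecx, 200: ecx=200
after mov eax, [ecx]: eax=M[200]=-7
after or eax, 15: eax=(-7)|15=-1
after xor eax, 9: eax=(-1)^9=-10
after add ecx, 4: ecx=200+4=204
after sub edx, 1: edx=6-1=5
cmp edx, 0  (cmp 5,0)
jg body: taken
after mov eax, [ecx]: eax=M[204]=13
after or eax, 15: eax=13|15=15
after xor eax, 9: eax=15^9=6
after add ecx, 4: ecx=204+4=208
after sub edx, 1: edx=5-1=4
cmp edx, 0  (cmp 4,0)
jg body: taken
after mov eax, [ecx]: eax=M[208]=21
after or eax, 15: eax=21|15=31
after xor eax, 9: eax=31^9=22
after add ecx, 4: ecx=208+4=212
after sub edx, 1: edx=4-1=3
cmp edx, 0  (cmp 3,0)
jg body: taken
after mov eax, [ecx]: eax=M[212]=15
after or eax, 15: eax=15|15=15
after xor eax, 9: eax=15^9=6
after add ecx, 4: ecx=212+4=216
after sub edx, 1: edx=3-1=2
cmp edx, 0  (cmp 2,0)
jg body: taken
after mov eax, [ecx]: eax=M[216]=-4
after or eax, 15: eax=(-4)|15=-1
after xor eax, 9: eax=(-1)^9=-10
after add ecx, 4: ecx=216+4=220
after sub edx, 1: edx=2-1=1
cmp edx, 0  (cmp 1,0)
jg body: taken
after mov eax, [ecx]: eax=M[220]=2
after or eax, 15: eax=2|15=15
after xor eax, 9: eax=15^9=6
after add ecx, 4: ecx=220+4=224
after sub edx, 1: edx=1-1=0
cmp edx, 0  (cmp 0,0)
jg body: not taken
mov [204], eax → M[204]=6
halt.
Total executed instructions: 47.

47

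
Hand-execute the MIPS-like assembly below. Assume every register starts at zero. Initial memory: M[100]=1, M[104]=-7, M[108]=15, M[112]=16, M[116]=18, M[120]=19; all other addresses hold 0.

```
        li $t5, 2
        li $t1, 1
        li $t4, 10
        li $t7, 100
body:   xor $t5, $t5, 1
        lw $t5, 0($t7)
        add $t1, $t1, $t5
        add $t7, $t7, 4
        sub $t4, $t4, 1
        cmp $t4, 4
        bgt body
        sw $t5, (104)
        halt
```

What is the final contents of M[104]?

19

$t5=2
$t1=1
$t4=10
$t7=100
$t5=2^1=3
$t5=M[100]=1
$t1=1+1=2
$t7=100+4=104
$t4=10-1=9
cmp $t4, 4  (cmp 9,4)
bgt body: taken
$t5=1^1=0
$t5=M[104]=-7
$t1=2+(-7)=-5
$t7=104+4=108
$t4=9-1=8
cmp $t4, 4  (cmp 8,4)
bgt body: taken
$t5=(-7)^1=-8
$t5=M[108]=15
$t1=(-5)+15=10
$t7=108+4=112
$t4=8-1=7
cmp $t4, 4  (cmp 7,4)
bgt body: taken
$t5=15^1=14
$t5=M[112]=16
$t1=10+16=26
$t7=112+4=116
$t4=7-1=6
cmp $t4, 4  (cmp 6,4)
bgt body: taken
$t5=16^1=17
$t5=M[116]=18
$t1=26+18=44
$t7=116+4=120
$t4=6-1=5
cmp $t4, 4  (cmp 5,4)
bgt body: taken
$t5=18^1=19
$t5=M[120]=19
$t1=44+19=63
$t7=120+4=124
$t4=5-1=4
cmp $t4, 4  (cmp 4,4)
bgt body: not taken
sw $t5, (104) → M[104]=19
halt.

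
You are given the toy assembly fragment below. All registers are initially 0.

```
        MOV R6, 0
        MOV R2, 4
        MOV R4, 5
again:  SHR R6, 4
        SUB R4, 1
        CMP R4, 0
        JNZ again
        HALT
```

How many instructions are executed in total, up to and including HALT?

24

MOV R6, 0 → R6=0
MOV R2, 4 → R2=4
MOV R4, 5 → R4=5
SHR R6, 4 → R6=0>>4=0
SUB R4, 1 → R4=5-1=4
CMP R4, 0  (cmp 4,0)
JNZ again: taken
SHR R6, 4 → R6=0>>4=0
SUB R4, 1 → R4=4-1=3
CMP R4, 0  (cmp 3,0)
JNZ again: taken
SHR R6, 4 → R6=0>>4=0
SUB R4, 1 → R4=3-1=2
CMP R4, 0  (cmp 2,0)
JNZ again: taken
SHR R6, 4 → R6=0>>4=0
SUB R4, 1 → R4=2-1=1
CMP R4, 0  (cmp 1,0)
JNZ again: taken
SHR R6, 4 → R6=0>>4=0
SUB R4, 1 → R4=1-1=0
CMP R4, 0  (cmp 0,0)
JNZ again: not taken
halt.
Total executed instructions: 24.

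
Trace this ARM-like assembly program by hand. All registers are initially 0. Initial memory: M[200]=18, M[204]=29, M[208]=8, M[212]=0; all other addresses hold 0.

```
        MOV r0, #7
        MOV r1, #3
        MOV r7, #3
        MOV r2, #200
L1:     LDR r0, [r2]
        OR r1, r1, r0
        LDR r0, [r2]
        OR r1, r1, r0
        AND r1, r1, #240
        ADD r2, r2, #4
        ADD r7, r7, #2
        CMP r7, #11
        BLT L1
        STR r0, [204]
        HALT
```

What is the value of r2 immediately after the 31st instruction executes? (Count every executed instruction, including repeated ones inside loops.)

r0=7
r1=3
r7=3
r2=200
r0=M[200]=18
r1=3|18=19
r0=M[200]=18
r1=19|18=19
r1=19&240=16
r2=200+4=204
r7=3+2=5
CMP r7, #11  (cmp 5,11)
BLT L1: taken
r0=M[204]=29
r1=16|29=29
r0=M[204]=29
r1=29|29=29
r1=29&240=16
r2=204+4=208
r7=5+2=7
CMP r7, #11  (cmp 7,11)
BLT L1: taken
r0=M[208]=8
r1=16|8=24
r0=M[208]=8
r1=24|8=24
r1=24&240=16
r2=208+4=212
r7=7+2=9
CMP r7, #11  (cmp 9,11)
BLT L1: taken
After step 31: r2 = 212.

212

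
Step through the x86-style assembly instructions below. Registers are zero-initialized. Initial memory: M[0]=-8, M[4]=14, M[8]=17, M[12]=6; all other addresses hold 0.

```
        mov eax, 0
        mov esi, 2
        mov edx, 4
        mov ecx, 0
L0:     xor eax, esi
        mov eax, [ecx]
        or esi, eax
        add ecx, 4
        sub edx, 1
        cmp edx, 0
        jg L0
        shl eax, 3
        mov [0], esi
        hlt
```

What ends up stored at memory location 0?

eax=0
esi=2
edx=4
ecx=0
eax=0^2=2
eax=M[0]=-8
esi=2|(-8)=-6
ecx=0+4=4
edx=4-1=3
cmp edx, 0  (cmp 3,0)
jg L0: taken
eax=(-8)^(-6)=2
eax=M[4]=14
esi=(-6)|14=-2
ecx=4+4=8
edx=3-1=2
cmp edx, 0  (cmp 2,0)
jg L0: taken
eax=14^(-2)=-16
eax=M[8]=17
esi=(-2)|17=-1
ecx=8+4=12
edx=2-1=1
cmp edx, 0  (cmp 1,0)
jg L0: taken
eax=17^(-1)=-18
eax=M[12]=6
esi=(-1)|6=-1
ecx=12+4=16
edx=1-1=0
cmp edx, 0  (cmp 0,0)
jg L0: not taken
eax=6<<3=48
mov [0], esi → M[0]=-1
halt.

-1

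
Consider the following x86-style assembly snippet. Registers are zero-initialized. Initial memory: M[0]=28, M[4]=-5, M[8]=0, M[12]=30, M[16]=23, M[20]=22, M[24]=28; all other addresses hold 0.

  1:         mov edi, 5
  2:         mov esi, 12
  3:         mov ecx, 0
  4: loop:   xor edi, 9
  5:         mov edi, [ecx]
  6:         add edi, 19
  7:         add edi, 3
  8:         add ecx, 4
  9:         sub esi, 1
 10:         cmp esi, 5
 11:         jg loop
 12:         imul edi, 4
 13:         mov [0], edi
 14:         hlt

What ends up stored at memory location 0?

mov edi, 5 → edi=5
mov esi, 12 → esi=12
mov ecx, 0 → ecx=0
xor edi, 9 → edi=5^9=12
mov edi, [ecx] → edi=M[0]=28
add edi, 19 → edi=28+19=47
add edi, 3 → edi=47+3=50
add ecx, 4 → ecx=0+4=4
sub esi, 1 → esi=12-1=11
cmp esi, 5  (cmp 11,5)
jg loop: taken
xor edi, 9 → edi=50^9=59
mov edi, [ecx] → edi=M[4]=-5
add edi, 19 → edi=(-5)+19=14
add edi, 3 → edi=14+3=17
add ecx, 4 → ecx=4+4=8
sub esi, 1 → esi=11-1=10
cmp esi, 5  (cmp 10,5)
jg loop: taken
xor edi, 9 → edi=17^9=24
mov edi, [ecx] → edi=M[8]=0
add edi, 19 → edi=0+19=19
add edi, 3 → edi=19+3=22
add ecx, 4 → ecx=8+4=12
sub esi, 1 → esi=10-1=9
cmp esi, 5  (cmp 9,5)
jg loop: taken
xor edi, 9 → edi=22^9=31
mov edi, [ecx] → edi=M[12]=30
add edi, 19 → edi=30+19=49
add edi, 3 → edi=49+3=52
add ecx, 4 → ecx=12+4=16
sub esi, 1 → esi=9-1=8
cmp esi, 5  (cmp 8,5)
jg loop: taken
xor edi, 9 → edi=52^9=61
mov edi, [ecx] → edi=M[16]=23
add edi, 19 → edi=23+19=42
add edi, 3 → edi=42+3=45
add ecx, 4 → ecx=16+4=20
sub esi, 1 → esi=8-1=7
cmp esi, 5  (cmp 7,5)
jg loop: taken
xor edi, 9 → edi=45^9=36
mov edi, [ecx] → edi=M[20]=22
add edi, 19 → edi=22+19=41
add edi, 3 → edi=41+3=44
add ecx, 4 → ecx=20+4=24
sub esi, 1 → esi=7-1=6
cmp esi, 5  (cmp 6,5)
jg loop: taken
xor edi, 9 → edi=44^9=37
mov edi, [ecx] → edi=M[24]=28
add edi, 19 → edi=28+19=47
add edi, 3 → edi=47+3=50
add ecx, 4 → ecx=24+4=28
sub esi, 1 → esi=6-1=5
cmp esi, 5  (cmp 5,5)
jg loop: not taken
imul edi, 4 → edi=50*4=200
mov [0], edi → M[0]=200
halt.

200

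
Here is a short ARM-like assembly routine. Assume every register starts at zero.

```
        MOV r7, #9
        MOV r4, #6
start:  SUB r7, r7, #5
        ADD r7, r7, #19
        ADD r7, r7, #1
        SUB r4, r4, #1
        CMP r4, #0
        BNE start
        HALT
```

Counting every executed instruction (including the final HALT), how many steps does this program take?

39

MOV r7, #9 → r7=9
MOV r4, #6 → r4=6
SUB r7, r7, #5 → r7=9-5=4
ADD r7, r7, #19 → r7=4+19=23
ADD r7, r7, #1 → r7=23+1=24
SUB r4, r4, #1 → r4=6-1=5
CMP r4, #0  (cmp 5,0)
BNE start: taken
SUB r7, r7, #5 → r7=24-5=19
ADD r7, r7, #19 → r7=19+19=38
ADD r7, r7, #1 → r7=38+1=39
SUB r4, r4, #1 → r4=5-1=4
CMP r4, #0  (cmp 4,0)
BNE start: taken
SUB r7, r7, #5 → r7=39-5=34
ADD r7, r7, #19 → r7=34+19=53
ADD r7, r7, #1 → r7=53+1=54
SUB r4, r4, #1 → r4=4-1=3
CMP r4, #0  (cmp 3,0)
BNE start: taken
SUB r7, r7, #5 → r7=54-5=49
ADD r7, r7, #19 → r7=49+19=68
ADD r7, r7, #1 → r7=68+1=69
SUB r4, r4, #1 → r4=3-1=2
CMP r4, #0  (cmp 2,0)
BNE start: taken
SUB r7, r7, #5 → r7=69-5=64
ADD r7, r7, #19 → r7=64+19=83
ADD r7, r7, #1 → r7=83+1=84
SUB r4, r4, #1 → r4=2-1=1
CMP r4, #0  (cmp 1,0)
BNE start: taken
SUB r7, r7, #5 → r7=84-5=79
ADD r7, r7, #19 → r7=79+19=98
ADD r7, r7, #1 → r7=98+1=99
SUB r4, r4, #1 → r4=1-1=0
CMP r4, #0  (cmp 0,0)
BNE start: not taken
halt.
Total executed instructions: 39.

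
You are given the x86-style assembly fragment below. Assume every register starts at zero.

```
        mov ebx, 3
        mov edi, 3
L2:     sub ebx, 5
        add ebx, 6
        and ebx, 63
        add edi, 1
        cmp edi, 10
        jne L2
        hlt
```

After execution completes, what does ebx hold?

ebx=3
edi=3
ebx=3-5=-2
ebx=(-2)+6=4
ebx=4&63=4
edi=3+1=4
cmp edi, 10  (cmp 4,10)
jne L2: taken
ebx=4-5=-1
ebx=(-1)+6=5
ebx=5&63=5
edi=4+1=5
cmp edi, 10  (cmp 5,10)
jne L2: taken
ebx=5-5=0
ebx=0+6=6
ebx=6&63=6
edi=5+1=6
cmp edi, 10  (cmp 6,10)
jne L2: taken
ebx=6-5=1
ebx=1+6=7
ebx=7&63=7
edi=6+1=7
cmp edi, 10  (cmp 7,10)
jne L2: taken
ebx=7-5=2
ebx=2+6=8
ebx=8&63=8
edi=7+1=8
cmp edi, 10  (cmp 8,10)
jne L2: taken
ebx=8-5=3
ebx=3+6=9
ebx=9&63=9
edi=8+1=9
cmp edi, 10  (cmp 9,10)
jne L2: taken
ebx=9-5=4
ebx=4+6=10
ebx=10&63=10
edi=9+1=10
cmp edi, 10  (cmp 10,10)
jne L2: not taken
halt.

10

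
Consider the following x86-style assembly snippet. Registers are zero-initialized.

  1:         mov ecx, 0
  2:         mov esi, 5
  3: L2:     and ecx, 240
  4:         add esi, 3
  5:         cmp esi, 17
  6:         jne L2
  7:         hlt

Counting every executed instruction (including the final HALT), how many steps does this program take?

ecx=0
esi=5
ecx=0&240=0
esi=5+3=8
cmp esi, 17  (cmp 8,17)
jne L2: taken
ecx=0&240=0
esi=8+3=11
cmp esi, 17  (cmp 11,17)
jne L2: taken
ecx=0&240=0
esi=11+3=14
cmp esi, 17  (cmp 14,17)
jne L2: taken
ecx=0&240=0
esi=14+3=17
cmp esi, 17  (cmp 17,17)
jne L2: not taken
halt.
Total executed instructions: 19.

19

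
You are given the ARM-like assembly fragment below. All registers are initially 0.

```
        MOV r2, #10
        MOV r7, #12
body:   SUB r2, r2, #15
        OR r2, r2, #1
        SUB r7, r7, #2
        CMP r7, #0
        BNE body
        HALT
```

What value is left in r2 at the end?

-75

r2=10
r7=12
r2=10-15=-5
r2=(-5)|1=-5
r7=12-2=10
CMP r7, #0  (cmp 10,0)
BNE body: taken
r2=(-5)-15=-20
r2=(-20)|1=-19
r7=10-2=8
CMP r7, #0  (cmp 8,0)
BNE body: taken
r2=(-19)-15=-34
r2=(-34)|1=-33
r7=8-2=6
CMP r7, #0  (cmp 6,0)
BNE body: taken
r2=(-33)-15=-48
r2=(-48)|1=-47
r7=6-2=4
CMP r7, #0  (cmp 4,0)
BNE body: taken
r2=(-47)-15=-62
r2=(-62)|1=-61
r7=4-2=2
CMP r7, #0  (cmp 2,0)
BNE body: taken
r2=(-61)-15=-76
r2=(-76)|1=-75
r7=2-2=0
CMP r7, #0  (cmp 0,0)
BNE body: not taken
halt.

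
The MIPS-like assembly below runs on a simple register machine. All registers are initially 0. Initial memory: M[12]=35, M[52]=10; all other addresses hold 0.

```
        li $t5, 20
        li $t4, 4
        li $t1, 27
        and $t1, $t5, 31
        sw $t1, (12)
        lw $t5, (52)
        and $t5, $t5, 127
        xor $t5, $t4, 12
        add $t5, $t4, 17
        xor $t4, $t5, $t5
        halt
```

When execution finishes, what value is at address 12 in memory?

li $t5, 20 → $t5=20
li $t4, 4 → $t4=4
li $t1, 27 → $t1=27
and $t1, $t5, 31 → $t1=20&31=20
sw $t1, (12) → M[12]=20
lw $t5, (52) → $t5=M[52]=10
and $t5, $t5, 127 → $t5=10&127=10
xor $t5, $t4, 12 → $t5=4^12=8
add $t5, $t4, 17 → $t5=4+17=21
xor $t4, $t5, $t5 → $t4=21^21=0
halt.

20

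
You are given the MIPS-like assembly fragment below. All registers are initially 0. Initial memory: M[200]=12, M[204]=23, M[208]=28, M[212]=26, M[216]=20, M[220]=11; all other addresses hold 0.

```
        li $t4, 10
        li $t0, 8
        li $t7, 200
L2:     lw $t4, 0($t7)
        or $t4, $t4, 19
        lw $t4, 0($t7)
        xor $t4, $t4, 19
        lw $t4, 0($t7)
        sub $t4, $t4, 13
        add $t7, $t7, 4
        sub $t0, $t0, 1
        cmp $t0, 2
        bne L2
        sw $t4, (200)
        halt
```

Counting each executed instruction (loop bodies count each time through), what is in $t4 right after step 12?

li $t4, 10 → $t4=10
li $t0, 8 → $t0=8
li $t7, 200 → $t7=200
lw $t4, 0($t7) → $t4=M[200]=12
or $t4, $t4, 19 → $t4=12|19=31
lw $t4, 0($t7) → $t4=M[200]=12
xor $t4, $t4, 19 → $t4=12^19=31
lw $t4, 0($t7) → $t4=M[200]=12
sub $t4, $t4, 13 → $t4=12-13=-1
add $t7, $t7, 4 → $t7=200+4=204
sub $t0, $t0, 1 → $t0=8-1=7
cmp $t0, 2  (cmp 7,2)
After step 12: $t4 = -1.

-1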